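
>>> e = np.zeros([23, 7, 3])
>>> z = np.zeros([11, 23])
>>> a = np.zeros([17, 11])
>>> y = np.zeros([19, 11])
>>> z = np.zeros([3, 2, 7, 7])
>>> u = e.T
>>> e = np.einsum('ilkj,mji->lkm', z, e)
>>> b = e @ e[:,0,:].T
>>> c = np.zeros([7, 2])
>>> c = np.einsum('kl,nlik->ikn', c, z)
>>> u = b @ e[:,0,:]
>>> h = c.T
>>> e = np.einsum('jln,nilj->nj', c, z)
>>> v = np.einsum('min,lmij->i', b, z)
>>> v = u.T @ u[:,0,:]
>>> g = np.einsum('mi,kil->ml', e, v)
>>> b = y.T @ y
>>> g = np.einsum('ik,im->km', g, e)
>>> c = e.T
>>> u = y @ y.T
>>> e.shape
(3, 7)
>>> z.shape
(3, 2, 7, 7)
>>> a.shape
(17, 11)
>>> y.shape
(19, 11)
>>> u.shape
(19, 19)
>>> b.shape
(11, 11)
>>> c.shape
(7, 3)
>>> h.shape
(3, 7, 7)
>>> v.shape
(23, 7, 23)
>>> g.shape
(23, 7)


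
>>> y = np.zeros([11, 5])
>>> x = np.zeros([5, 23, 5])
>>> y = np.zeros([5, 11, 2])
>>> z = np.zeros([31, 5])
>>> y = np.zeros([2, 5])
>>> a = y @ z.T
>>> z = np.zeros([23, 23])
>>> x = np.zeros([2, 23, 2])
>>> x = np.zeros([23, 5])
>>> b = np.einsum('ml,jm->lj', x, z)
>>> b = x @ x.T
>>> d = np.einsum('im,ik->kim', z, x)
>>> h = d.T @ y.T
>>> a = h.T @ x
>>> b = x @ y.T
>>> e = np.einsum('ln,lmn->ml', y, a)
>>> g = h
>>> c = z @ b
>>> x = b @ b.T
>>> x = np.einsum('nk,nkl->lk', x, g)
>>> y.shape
(2, 5)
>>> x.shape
(2, 23)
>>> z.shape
(23, 23)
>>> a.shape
(2, 23, 5)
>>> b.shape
(23, 2)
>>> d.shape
(5, 23, 23)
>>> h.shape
(23, 23, 2)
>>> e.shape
(23, 2)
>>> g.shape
(23, 23, 2)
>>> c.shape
(23, 2)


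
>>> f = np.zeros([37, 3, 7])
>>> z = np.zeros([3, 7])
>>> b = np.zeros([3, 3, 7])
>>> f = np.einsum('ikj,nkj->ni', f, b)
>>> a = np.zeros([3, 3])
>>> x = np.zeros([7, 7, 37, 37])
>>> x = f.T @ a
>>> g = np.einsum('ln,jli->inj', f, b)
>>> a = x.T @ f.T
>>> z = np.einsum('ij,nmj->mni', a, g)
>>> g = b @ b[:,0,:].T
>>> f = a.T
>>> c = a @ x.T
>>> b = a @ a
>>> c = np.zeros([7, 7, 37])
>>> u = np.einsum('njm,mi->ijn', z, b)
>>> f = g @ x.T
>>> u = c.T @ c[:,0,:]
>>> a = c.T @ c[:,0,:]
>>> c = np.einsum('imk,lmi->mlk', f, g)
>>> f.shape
(3, 3, 37)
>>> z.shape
(37, 7, 3)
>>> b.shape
(3, 3)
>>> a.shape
(37, 7, 37)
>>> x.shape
(37, 3)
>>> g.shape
(3, 3, 3)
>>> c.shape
(3, 3, 37)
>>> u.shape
(37, 7, 37)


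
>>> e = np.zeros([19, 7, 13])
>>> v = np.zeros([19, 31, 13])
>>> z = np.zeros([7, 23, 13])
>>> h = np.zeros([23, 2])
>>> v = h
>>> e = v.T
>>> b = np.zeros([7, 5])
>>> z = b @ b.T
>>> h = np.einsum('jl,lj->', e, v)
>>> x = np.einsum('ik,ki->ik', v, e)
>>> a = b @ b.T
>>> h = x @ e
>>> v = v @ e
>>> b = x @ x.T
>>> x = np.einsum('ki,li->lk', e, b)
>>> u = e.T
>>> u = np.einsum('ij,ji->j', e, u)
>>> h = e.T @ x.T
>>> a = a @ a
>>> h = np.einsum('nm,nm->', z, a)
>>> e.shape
(2, 23)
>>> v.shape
(23, 23)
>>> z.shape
(7, 7)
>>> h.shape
()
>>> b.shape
(23, 23)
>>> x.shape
(23, 2)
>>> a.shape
(7, 7)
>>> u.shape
(23,)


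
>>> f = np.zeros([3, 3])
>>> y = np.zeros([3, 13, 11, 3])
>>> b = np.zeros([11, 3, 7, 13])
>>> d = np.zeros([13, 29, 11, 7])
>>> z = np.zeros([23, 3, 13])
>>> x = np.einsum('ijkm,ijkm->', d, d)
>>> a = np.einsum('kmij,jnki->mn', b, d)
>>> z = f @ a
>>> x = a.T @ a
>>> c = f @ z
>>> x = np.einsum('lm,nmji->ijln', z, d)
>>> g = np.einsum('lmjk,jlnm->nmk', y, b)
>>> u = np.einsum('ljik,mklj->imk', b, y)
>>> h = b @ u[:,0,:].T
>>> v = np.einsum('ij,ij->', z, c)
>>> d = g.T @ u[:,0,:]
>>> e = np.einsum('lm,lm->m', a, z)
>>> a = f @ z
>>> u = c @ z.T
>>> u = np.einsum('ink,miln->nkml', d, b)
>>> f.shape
(3, 3)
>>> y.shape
(3, 13, 11, 3)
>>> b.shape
(11, 3, 7, 13)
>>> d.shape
(3, 13, 13)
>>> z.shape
(3, 29)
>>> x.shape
(7, 11, 3, 13)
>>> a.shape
(3, 29)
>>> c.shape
(3, 29)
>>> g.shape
(7, 13, 3)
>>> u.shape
(13, 13, 11, 7)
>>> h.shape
(11, 3, 7, 7)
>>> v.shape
()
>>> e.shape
(29,)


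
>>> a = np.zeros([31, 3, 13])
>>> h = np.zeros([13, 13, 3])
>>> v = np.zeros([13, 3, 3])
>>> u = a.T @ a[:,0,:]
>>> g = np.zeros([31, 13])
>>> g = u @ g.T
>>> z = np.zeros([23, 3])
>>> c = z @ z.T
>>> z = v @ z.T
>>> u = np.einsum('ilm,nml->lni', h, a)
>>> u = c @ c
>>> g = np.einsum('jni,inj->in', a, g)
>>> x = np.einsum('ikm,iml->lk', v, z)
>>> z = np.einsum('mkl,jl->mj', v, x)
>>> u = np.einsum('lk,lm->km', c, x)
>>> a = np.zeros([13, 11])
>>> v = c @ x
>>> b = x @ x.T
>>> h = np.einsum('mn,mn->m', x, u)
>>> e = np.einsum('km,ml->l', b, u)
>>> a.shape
(13, 11)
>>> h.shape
(23,)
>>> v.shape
(23, 3)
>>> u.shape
(23, 3)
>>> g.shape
(13, 3)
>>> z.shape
(13, 23)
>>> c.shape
(23, 23)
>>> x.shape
(23, 3)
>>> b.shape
(23, 23)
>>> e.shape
(3,)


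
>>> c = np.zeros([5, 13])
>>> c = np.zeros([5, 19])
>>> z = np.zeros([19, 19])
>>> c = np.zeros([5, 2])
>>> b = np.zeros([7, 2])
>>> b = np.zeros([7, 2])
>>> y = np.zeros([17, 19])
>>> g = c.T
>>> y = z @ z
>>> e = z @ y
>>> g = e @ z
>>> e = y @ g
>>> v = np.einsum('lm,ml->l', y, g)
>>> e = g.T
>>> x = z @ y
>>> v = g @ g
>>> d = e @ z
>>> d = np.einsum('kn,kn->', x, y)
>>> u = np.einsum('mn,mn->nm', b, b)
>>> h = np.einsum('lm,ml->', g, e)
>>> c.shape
(5, 2)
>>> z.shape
(19, 19)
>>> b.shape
(7, 2)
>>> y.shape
(19, 19)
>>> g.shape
(19, 19)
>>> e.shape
(19, 19)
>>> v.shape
(19, 19)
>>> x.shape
(19, 19)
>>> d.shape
()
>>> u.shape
(2, 7)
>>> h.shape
()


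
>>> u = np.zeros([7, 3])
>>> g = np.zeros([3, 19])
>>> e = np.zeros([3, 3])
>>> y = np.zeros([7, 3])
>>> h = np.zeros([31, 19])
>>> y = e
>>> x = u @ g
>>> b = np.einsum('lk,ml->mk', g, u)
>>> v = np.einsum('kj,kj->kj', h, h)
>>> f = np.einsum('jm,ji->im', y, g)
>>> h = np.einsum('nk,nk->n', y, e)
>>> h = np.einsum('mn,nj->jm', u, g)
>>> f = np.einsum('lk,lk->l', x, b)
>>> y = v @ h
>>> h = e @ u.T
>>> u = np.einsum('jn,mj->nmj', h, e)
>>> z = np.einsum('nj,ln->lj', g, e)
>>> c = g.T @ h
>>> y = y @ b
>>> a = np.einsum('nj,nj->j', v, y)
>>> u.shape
(7, 3, 3)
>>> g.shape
(3, 19)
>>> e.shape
(3, 3)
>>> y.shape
(31, 19)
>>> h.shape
(3, 7)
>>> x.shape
(7, 19)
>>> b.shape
(7, 19)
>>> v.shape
(31, 19)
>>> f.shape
(7,)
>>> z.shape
(3, 19)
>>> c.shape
(19, 7)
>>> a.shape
(19,)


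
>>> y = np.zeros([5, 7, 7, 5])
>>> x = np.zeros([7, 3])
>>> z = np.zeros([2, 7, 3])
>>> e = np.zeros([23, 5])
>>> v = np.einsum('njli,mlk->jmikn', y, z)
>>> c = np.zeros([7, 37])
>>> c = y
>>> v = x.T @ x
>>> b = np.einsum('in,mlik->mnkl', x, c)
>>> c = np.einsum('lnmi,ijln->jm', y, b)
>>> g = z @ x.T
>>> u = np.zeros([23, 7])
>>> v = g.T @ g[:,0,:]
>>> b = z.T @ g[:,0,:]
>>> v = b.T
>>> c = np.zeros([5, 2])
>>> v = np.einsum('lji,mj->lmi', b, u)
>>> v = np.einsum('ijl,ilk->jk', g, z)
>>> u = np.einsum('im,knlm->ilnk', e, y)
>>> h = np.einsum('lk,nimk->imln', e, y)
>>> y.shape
(5, 7, 7, 5)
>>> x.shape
(7, 3)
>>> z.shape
(2, 7, 3)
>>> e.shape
(23, 5)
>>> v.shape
(7, 3)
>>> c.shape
(5, 2)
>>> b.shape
(3, 7, 7)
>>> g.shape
(2, 7, 7)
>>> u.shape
(23, 7, 7, 5)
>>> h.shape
(7, 7, 23, 5)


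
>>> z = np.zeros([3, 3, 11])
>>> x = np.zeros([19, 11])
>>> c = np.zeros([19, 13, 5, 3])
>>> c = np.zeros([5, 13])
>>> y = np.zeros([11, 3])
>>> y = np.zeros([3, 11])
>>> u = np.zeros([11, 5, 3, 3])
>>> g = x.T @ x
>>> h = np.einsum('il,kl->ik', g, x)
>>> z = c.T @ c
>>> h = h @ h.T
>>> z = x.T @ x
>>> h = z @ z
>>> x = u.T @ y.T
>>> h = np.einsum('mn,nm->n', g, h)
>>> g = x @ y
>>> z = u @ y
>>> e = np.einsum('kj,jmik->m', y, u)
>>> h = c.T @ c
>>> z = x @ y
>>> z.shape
(3, 3, 5, 11)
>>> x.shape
(3, 3, 5, 3)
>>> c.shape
(5, 13)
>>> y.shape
(3, 11)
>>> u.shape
(11, 5, 3, 3)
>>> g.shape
(3, 3, 5, 11)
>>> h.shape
(13, 13)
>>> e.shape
(5,)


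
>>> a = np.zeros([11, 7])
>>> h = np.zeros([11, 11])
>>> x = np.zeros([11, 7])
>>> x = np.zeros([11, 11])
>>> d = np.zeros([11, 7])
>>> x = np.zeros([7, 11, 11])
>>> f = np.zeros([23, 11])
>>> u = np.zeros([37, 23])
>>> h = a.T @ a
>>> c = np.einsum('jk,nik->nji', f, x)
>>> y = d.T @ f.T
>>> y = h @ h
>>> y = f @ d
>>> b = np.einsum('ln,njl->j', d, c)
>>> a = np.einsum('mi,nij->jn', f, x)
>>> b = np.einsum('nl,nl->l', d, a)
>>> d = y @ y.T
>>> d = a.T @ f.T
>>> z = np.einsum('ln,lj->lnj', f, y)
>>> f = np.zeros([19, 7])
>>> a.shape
(11, 7)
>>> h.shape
(7, 7)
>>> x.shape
(7, 11, 11)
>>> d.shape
(7, 23)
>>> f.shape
(19, 7)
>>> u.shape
(37, 23)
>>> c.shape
(7, 23, 11)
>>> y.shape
(23, 7)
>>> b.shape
(7,)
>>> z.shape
(23, 11, 7)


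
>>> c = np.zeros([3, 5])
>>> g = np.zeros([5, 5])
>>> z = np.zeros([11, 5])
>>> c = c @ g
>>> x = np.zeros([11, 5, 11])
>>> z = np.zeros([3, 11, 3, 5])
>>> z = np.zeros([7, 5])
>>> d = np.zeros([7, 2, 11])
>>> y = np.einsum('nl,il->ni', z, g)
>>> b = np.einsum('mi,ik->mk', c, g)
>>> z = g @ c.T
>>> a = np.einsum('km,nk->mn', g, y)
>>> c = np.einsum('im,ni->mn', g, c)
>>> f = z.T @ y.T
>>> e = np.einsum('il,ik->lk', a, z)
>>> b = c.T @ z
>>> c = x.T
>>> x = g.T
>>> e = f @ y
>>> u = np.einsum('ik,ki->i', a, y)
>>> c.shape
(11, 5, 11)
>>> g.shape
(5, 5)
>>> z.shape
(5, 3)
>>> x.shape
(5, 5)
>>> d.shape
(7, 2, 11)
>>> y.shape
(7, 5)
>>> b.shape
(3, 3)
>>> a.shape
(5, 7)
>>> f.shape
(3, 7)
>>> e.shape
(3, 5)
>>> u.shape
(5,)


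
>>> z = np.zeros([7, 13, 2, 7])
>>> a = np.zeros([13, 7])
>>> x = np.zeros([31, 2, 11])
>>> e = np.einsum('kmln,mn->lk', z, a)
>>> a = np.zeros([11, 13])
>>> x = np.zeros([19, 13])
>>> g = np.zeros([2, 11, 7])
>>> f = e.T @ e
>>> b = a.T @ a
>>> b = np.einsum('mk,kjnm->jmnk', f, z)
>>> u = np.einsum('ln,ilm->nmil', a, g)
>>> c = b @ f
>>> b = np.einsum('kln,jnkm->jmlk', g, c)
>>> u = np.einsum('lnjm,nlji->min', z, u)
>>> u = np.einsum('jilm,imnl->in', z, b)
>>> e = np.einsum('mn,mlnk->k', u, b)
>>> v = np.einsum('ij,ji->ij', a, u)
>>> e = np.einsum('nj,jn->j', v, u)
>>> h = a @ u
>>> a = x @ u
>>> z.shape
(7, 13, 2, 7)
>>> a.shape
(19, 11)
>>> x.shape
(19, 13)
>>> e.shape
(13,)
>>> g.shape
(2, 11, 7)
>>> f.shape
(7, 7)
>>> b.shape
(13, 7, 11, 2)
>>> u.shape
(13, 11)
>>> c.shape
(13, 7, 2, 7)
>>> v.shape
(11, 13)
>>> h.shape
(11, 11)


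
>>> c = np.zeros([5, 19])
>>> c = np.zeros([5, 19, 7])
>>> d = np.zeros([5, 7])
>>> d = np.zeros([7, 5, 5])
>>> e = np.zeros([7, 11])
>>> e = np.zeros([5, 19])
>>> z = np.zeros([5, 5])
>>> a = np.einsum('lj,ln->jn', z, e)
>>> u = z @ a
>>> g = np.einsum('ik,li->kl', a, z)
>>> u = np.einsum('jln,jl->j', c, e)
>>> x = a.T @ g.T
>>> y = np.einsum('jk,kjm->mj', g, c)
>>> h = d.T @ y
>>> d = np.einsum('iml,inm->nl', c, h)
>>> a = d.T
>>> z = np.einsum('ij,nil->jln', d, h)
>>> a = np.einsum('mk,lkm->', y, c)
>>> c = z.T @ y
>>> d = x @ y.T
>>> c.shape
(5, 19, 19)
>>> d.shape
(19, 7)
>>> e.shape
(5, 19)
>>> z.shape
(7, 19, 5)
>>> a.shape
()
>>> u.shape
(5,)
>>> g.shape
(19, 5)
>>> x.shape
(19, 19)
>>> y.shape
(7, 19)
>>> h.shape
(5, 5, 19)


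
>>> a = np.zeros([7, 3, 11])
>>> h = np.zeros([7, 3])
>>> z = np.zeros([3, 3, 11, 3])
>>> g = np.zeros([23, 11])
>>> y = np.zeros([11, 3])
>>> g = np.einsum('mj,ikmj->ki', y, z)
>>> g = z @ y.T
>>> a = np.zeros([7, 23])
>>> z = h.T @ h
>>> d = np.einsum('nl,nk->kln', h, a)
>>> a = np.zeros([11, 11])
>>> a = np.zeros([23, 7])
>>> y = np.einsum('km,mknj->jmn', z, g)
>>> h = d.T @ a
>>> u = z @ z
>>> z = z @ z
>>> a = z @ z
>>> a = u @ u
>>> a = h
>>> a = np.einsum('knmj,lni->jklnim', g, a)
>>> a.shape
(11, 3, 7, 3, 7, 11)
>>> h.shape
(7, 3, 7)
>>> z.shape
(3, 3)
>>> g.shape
(3, 3, 11, 11)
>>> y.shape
(11, 3, 11)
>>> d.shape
(23, 3, 7)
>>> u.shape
(3, 3)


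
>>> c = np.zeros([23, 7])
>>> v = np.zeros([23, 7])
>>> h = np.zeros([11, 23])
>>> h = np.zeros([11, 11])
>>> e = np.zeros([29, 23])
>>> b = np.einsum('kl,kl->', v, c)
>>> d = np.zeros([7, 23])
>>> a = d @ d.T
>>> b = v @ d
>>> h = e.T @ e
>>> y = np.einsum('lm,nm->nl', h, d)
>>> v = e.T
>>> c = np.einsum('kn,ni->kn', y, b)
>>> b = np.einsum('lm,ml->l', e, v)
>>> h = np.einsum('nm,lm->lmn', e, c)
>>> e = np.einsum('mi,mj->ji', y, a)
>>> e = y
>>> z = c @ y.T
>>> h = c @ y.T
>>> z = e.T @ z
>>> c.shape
(7, 23)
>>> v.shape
(23, 29)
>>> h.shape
(7, 7)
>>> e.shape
(7, 23)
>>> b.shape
(29,)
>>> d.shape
(7, 23)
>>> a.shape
(7, 7)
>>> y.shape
(7, 23)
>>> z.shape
(23, 7)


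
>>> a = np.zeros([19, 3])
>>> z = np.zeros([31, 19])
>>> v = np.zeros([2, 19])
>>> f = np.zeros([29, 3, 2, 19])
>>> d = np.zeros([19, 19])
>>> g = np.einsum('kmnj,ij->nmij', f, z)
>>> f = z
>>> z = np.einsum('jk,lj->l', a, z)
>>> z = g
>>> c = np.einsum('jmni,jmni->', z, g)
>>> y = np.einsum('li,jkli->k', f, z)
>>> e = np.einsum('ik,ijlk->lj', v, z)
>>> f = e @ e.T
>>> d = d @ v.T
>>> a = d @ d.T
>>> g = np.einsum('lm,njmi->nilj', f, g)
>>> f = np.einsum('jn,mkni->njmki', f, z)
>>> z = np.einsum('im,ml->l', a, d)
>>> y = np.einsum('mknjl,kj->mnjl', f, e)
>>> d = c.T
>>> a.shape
(19, 19)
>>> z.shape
(2,)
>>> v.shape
(2, 19)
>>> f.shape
(31, 31, 2, 3, 19)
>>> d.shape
()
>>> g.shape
(2, 19, 31, 3)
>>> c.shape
()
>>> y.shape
(31, 2, 3, 19)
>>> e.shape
(31, 3)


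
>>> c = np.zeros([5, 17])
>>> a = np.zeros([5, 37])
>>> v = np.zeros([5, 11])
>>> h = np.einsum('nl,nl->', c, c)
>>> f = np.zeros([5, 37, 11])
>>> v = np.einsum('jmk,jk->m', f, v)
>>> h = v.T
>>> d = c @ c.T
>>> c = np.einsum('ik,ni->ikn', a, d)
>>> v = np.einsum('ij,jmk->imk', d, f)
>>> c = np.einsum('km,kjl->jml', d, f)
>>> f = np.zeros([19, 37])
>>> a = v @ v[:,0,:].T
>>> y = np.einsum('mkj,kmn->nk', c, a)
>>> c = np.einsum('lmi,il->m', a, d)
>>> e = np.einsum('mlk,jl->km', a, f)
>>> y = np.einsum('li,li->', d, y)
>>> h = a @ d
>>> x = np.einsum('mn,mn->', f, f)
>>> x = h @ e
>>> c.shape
(37,)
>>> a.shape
(5, 37, 5)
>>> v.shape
(5, 37, 11)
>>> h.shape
(5, 37, 5)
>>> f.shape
(19, 37)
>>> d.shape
(5, 5)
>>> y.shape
()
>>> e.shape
(5, 5)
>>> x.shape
(5, 37, 5)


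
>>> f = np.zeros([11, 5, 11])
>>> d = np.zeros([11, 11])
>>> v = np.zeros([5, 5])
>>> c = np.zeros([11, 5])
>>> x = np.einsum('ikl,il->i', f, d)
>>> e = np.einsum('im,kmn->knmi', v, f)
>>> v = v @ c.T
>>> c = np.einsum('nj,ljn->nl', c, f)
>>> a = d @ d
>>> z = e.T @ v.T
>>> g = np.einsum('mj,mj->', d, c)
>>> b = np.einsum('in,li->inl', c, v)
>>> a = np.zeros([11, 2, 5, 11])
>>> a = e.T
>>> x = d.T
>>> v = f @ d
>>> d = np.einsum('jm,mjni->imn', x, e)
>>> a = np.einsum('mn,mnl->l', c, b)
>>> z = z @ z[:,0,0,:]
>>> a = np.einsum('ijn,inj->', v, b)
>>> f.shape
(11, 5, 11)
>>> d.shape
(5, 11, 5)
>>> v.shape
(11, 5, 11)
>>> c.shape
(11, 11)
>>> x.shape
(11, 11)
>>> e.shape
(11, 11, 5, 5)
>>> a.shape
()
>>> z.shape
(5, 5, 11, 5)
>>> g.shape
()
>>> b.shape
(11, 11, 5)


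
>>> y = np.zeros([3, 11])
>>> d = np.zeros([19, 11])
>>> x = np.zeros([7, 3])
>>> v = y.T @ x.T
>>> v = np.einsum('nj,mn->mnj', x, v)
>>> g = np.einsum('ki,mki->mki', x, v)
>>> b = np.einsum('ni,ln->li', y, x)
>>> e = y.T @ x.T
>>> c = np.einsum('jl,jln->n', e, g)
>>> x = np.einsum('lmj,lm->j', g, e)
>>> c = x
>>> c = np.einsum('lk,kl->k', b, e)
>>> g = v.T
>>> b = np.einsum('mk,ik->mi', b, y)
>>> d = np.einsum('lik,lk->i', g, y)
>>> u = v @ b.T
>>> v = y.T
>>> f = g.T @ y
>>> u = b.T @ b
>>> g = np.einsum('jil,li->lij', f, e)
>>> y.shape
(3, 11)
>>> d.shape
(7,)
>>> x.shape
(3,)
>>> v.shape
(11, 3)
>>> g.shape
(11, 7, 11)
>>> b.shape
(7, 3)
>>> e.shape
(11, 7)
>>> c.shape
(11,)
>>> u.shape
(3, 3)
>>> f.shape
(11, 7, 11)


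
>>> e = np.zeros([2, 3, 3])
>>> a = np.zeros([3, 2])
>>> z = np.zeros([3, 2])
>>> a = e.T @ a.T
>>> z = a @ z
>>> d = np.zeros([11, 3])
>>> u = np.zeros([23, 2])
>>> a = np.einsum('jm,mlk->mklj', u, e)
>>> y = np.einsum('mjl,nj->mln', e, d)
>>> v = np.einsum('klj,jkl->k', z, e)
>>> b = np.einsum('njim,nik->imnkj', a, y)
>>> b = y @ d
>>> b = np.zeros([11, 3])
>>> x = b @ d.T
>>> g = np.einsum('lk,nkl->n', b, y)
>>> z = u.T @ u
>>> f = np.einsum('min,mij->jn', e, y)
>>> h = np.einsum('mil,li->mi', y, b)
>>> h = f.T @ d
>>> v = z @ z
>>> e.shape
(2, 3, 3)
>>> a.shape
(2, 3, 3, 23)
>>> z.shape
(2, 2)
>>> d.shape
(11, 3)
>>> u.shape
(23, 2)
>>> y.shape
(2, 3, 11)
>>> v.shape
(2, 2)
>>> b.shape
(11, 3)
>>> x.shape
(11, 11)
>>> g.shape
(2,)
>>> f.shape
(11, 3)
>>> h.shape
(3, 3)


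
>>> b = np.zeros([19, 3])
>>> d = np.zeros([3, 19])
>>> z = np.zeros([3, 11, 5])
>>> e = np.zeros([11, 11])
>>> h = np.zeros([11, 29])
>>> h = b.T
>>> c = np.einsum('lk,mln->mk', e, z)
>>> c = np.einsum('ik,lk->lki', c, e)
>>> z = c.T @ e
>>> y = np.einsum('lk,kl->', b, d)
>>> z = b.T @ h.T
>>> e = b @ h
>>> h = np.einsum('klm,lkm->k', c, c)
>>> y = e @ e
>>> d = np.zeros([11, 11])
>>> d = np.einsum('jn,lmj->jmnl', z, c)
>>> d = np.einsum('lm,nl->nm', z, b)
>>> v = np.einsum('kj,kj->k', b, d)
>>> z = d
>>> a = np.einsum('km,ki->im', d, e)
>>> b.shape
(19, 3)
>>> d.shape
(19, 3)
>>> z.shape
(19, 3)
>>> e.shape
(19, 19)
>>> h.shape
(11,)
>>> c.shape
(11, 11, 3)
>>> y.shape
(19, 19)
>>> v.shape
(19,)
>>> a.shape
(19, 3)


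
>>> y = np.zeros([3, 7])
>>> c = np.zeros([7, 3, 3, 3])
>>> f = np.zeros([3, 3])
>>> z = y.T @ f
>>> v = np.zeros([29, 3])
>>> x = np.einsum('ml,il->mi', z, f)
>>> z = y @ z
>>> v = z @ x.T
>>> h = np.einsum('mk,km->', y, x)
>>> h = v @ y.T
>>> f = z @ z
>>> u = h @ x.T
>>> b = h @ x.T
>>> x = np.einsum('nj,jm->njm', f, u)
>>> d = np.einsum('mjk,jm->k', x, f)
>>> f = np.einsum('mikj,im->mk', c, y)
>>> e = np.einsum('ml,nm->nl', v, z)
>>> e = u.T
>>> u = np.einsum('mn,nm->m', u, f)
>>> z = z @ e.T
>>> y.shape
(3, 7)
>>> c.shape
(7, 3, 3, 3)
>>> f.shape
(7, 3)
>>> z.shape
(3, 7)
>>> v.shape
(3, 7)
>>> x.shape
(3, 3, 7)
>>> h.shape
(3, 3)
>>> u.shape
(3,)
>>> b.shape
(3, 7)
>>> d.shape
(7,)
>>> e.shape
(7, 3)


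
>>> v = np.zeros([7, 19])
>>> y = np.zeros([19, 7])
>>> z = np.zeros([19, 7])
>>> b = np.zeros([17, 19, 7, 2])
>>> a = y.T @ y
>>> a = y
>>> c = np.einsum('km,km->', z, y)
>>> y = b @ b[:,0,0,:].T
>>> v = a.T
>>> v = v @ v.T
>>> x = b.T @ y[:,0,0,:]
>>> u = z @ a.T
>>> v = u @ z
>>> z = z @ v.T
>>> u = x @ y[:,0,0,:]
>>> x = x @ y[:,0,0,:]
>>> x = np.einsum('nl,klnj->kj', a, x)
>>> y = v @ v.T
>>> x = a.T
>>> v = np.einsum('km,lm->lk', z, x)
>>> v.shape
(7, 19)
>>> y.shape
(19, 19)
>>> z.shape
(19, 19)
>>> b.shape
(17, 19, 7, 2)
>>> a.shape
(19, 7)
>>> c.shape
()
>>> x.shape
(7, 19)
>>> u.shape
(2, 7, 19, 17)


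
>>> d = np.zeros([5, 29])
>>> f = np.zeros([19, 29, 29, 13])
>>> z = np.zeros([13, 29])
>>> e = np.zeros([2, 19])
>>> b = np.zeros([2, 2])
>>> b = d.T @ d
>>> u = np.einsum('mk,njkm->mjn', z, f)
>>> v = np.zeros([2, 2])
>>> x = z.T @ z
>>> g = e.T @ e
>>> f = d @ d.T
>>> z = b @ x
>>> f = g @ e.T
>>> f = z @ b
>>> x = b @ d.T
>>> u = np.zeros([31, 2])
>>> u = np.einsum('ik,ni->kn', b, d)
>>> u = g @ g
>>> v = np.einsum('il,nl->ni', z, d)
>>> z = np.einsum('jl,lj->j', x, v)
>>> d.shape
(5, 29)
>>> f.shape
(29, 29)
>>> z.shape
(29,)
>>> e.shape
(2, 19)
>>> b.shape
(29, 29)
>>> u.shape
(19, 19)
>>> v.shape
(5, 29)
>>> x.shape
(29, 5)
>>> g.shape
(19, 19)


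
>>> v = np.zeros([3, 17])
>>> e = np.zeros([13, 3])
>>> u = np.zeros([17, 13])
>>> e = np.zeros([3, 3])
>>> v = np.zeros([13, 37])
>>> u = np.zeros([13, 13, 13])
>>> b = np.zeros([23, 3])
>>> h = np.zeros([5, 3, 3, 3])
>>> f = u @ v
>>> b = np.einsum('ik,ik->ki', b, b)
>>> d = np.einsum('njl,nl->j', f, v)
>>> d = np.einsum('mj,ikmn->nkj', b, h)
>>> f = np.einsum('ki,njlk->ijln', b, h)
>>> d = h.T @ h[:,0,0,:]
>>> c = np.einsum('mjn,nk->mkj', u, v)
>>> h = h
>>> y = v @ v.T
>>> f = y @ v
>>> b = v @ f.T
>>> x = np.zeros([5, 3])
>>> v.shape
(13, 37)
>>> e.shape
(3, 3)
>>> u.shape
(13, 13, 13)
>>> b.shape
(13, 13)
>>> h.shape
(5, 3, 3, 3)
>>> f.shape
(13, 37)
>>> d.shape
(3, 3, 3, 3)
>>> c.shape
(13, 37, 13)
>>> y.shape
(13, 13)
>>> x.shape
(5, 3)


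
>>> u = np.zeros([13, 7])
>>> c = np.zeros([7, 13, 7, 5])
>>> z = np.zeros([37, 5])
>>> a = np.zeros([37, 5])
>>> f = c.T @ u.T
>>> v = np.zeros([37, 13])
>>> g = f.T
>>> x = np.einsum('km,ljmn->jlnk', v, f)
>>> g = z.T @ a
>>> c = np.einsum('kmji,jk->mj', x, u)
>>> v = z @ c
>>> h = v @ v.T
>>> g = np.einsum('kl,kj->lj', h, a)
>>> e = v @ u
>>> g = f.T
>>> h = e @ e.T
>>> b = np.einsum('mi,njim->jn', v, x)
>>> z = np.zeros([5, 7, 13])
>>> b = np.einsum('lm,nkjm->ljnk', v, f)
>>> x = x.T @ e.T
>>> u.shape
(13, 7)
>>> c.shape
(5, 13)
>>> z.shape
(5, 7, 13)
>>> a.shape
(37, 5)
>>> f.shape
(5, 7, 13, 13)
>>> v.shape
(37, 13)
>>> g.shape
(13, 13, 7, 5)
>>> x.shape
(37, 13, 5, 37)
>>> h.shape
(37, 37)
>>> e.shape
(37, 7)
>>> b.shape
(37, 13, 5, 7)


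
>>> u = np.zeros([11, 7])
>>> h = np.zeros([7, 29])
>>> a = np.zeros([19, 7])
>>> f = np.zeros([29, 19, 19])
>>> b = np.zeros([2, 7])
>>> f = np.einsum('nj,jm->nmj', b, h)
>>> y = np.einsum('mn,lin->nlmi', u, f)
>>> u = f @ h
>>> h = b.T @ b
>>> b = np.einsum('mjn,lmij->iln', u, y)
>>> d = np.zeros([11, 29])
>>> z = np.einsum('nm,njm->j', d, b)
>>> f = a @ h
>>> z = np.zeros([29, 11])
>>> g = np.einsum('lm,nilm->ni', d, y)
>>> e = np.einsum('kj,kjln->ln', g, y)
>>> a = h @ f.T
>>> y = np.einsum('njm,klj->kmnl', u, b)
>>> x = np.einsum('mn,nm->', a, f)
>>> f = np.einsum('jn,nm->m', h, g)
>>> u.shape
(2, 29, 29)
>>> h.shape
(7, 7)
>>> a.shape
(7, 19)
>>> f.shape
(2,)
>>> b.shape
(11, 7, 29)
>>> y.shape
(11, 29, 2, 7)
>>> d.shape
(11, 29)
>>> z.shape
(29, 11)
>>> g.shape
(7, 2)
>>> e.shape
(11, 29)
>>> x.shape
()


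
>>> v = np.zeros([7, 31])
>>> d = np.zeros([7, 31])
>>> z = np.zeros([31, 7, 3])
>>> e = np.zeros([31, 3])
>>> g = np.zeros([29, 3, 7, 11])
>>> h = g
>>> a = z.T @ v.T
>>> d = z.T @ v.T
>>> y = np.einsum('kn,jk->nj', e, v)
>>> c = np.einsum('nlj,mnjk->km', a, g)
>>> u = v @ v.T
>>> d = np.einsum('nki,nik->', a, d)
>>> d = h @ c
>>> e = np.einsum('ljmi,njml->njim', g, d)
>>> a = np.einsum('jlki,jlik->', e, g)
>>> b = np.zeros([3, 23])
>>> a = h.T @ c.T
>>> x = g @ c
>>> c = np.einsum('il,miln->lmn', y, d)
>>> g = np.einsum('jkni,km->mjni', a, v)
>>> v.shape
(7, 31)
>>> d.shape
(29, 3, 7, 29)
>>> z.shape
(31, 7, 3)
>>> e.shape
(29, 3, 11, 7)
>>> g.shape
(31, 11, 3, 11)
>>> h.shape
(29, 3, 7, 11)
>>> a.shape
(11, 7, 3, 11)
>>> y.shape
(3, 7)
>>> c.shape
(7, 29, 29)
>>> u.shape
(7, 7)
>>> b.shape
(3, 23)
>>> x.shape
(29, 3, 7, 29)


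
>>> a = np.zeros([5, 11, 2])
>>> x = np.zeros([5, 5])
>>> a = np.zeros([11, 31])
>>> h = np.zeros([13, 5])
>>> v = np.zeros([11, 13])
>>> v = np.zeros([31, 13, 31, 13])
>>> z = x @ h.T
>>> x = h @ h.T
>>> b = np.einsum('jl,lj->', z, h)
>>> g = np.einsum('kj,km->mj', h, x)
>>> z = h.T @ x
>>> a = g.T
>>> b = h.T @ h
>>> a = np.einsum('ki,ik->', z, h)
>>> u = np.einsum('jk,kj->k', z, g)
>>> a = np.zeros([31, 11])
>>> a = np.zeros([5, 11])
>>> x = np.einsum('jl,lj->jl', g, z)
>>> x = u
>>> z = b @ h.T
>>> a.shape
(5, 11)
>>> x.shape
(13,)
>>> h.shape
(13, 5)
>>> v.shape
(31, 13, 31, 13)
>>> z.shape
(5, 13)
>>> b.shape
(5, 5)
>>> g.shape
(13, 5)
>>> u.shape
(13,)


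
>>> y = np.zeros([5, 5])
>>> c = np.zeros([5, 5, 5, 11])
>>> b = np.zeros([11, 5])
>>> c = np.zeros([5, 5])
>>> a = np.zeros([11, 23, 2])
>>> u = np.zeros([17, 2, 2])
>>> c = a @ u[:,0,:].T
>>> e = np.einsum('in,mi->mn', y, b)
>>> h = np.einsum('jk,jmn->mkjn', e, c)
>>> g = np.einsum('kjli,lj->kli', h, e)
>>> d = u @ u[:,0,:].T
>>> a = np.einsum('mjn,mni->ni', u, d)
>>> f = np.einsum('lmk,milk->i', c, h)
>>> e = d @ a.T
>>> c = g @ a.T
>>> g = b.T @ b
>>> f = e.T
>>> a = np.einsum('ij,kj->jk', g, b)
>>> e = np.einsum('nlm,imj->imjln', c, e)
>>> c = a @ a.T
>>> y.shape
(5, 5)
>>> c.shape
(5, 5)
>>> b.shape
(11, 5)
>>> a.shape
(5, 11)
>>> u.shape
(17, 2, 2)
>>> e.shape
(17, 2, 2, 11, 23)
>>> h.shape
(23, 5, 11, 17)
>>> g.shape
(5, 5)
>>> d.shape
(17, 2, 17)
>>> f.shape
(2, 2, 17)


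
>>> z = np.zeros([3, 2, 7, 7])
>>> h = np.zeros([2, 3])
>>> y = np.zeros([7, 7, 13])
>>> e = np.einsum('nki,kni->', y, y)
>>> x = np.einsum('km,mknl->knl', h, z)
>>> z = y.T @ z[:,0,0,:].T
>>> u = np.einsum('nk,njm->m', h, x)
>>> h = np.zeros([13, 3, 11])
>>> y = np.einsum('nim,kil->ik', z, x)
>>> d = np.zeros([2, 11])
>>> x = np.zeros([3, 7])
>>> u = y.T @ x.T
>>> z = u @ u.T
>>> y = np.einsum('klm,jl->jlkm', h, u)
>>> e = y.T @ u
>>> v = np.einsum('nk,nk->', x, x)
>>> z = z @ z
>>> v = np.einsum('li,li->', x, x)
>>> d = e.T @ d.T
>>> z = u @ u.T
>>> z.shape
(2, 2)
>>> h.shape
(13, 3, 11)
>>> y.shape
(2, 3, 13, 11)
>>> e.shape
(11, 13, 3, 3)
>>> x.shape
(3, 7)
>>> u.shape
(2, 3)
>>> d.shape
(3, 3, 13, 2)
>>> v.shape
()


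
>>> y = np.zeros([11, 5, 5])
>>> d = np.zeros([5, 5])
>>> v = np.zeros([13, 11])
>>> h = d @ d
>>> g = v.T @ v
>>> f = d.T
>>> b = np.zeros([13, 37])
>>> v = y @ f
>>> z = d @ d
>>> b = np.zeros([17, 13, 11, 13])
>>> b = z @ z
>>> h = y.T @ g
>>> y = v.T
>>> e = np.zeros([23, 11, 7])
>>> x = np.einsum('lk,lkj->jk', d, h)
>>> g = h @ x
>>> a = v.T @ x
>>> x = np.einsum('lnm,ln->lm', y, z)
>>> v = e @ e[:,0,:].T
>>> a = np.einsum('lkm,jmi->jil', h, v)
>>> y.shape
(5, 5, 11)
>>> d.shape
(5, 5)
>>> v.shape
(23, 11, 23)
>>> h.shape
(5, 5, 11)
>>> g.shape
(5, 5, 5)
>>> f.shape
(5, 5)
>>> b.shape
(5, 5)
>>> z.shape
(5, 5)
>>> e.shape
(23, 11, 7)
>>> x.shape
(5, 11)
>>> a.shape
(23, 23, 5)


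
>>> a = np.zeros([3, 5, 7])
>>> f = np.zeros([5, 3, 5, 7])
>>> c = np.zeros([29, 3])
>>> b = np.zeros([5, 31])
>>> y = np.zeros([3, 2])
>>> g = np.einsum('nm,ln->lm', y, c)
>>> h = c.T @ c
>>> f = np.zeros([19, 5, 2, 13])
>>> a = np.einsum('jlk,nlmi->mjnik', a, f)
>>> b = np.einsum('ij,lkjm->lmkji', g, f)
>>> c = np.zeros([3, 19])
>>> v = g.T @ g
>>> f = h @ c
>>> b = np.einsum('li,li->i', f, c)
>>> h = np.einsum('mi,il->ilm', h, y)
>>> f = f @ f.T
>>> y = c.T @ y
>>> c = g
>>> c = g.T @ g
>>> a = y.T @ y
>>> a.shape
(2, 2)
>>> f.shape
(3, 3)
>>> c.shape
(2, 2)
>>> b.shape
(19,)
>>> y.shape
(19, 2)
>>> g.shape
(29, 2)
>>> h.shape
(3, 2, 3)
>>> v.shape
(2, 2)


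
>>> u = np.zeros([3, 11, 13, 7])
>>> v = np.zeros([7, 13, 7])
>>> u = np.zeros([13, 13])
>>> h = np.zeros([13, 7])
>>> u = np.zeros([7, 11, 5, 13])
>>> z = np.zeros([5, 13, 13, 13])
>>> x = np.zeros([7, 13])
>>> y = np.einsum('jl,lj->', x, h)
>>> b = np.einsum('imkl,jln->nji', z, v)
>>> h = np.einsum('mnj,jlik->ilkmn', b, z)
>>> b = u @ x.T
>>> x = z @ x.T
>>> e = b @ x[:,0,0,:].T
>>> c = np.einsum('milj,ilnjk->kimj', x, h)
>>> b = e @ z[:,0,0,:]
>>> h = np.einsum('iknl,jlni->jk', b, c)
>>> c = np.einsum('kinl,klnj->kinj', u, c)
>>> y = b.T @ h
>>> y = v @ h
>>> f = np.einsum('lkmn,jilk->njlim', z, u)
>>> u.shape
(7, 11, 5, 13)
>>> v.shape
(7, 13, 7)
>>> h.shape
(7, 11)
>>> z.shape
(5, 13, 13, 13)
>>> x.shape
(5, 13, 13, 7)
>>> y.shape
(7, 13, 11)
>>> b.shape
(7, 11, 5, 13)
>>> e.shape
(7, 11, 5, 5)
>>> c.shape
(7, 11, 5, 7)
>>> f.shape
(13, 7, 5, 11, 13)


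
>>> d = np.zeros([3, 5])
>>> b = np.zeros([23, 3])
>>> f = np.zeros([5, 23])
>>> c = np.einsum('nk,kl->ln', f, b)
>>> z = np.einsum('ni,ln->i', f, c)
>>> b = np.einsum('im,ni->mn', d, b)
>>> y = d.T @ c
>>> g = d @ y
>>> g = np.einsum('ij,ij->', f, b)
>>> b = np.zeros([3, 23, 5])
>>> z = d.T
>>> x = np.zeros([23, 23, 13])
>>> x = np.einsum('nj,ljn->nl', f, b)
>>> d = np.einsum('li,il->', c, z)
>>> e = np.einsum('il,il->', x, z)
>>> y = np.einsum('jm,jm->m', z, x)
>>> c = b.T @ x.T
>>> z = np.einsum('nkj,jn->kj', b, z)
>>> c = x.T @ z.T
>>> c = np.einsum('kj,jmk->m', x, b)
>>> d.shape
()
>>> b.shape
(3, 23, 5)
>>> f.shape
(5, 23)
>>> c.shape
(23,)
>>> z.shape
(23, 5)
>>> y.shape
(3,)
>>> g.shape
()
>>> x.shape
(5, 3)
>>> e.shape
()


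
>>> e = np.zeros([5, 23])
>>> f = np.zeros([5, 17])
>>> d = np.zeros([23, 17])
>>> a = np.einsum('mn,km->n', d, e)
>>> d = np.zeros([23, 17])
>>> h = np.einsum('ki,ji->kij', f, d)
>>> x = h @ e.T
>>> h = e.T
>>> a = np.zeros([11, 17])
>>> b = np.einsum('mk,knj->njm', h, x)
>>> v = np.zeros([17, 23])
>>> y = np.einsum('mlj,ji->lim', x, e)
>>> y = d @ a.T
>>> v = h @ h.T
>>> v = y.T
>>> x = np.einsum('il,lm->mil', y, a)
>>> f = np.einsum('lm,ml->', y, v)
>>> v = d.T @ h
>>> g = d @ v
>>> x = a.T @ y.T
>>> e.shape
(5, 23)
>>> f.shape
()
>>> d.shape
(23, 17)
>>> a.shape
(11, 17)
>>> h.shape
(23, 5)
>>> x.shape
(17, 23)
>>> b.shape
(17, 5, 23)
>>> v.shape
(17, 5)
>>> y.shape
(23, 11)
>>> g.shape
(23, 5)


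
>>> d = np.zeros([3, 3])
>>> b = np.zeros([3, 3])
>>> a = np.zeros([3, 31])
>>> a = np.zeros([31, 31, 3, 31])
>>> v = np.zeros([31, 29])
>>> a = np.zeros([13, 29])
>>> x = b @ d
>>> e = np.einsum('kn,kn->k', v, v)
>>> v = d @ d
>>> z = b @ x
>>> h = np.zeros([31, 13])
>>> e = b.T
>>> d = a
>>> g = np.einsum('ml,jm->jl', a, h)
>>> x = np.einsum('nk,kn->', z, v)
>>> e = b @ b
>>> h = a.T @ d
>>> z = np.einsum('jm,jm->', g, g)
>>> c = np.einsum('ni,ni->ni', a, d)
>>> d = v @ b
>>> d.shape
(3, 3)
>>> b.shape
(3, 3)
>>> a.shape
(13, 29)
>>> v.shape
(3, 3)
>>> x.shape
()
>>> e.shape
(3, 3)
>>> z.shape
()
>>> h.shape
(29, 29)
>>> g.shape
(31, 29)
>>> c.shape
(13, 29)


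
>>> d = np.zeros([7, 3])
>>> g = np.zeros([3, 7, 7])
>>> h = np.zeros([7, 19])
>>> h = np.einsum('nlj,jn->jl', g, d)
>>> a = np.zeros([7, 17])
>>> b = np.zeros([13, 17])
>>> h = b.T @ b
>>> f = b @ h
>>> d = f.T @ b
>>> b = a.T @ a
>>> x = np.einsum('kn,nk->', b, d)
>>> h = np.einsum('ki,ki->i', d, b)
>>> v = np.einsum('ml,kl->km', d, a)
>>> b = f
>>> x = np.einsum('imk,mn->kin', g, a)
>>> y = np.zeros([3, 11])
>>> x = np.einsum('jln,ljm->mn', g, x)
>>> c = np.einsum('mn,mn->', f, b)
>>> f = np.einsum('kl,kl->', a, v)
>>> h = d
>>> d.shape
(17, 17)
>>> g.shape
(3, 7, 7)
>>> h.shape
(17, 17)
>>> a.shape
(7, 17)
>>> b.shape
(13, 17)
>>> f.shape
()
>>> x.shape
(17, 7)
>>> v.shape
(7, 17)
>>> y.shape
(3, 11)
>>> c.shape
()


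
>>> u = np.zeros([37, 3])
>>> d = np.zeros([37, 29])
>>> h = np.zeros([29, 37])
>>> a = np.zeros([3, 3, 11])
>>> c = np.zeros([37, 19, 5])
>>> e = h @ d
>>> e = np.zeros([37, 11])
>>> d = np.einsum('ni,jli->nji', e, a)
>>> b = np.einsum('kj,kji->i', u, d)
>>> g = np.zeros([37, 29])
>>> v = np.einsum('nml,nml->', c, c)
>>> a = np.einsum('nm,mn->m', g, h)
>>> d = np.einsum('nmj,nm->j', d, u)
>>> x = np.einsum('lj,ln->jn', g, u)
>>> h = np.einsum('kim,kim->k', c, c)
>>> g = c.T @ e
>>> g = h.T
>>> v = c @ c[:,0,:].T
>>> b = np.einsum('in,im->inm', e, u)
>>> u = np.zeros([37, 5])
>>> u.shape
(37, 5)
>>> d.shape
(11,)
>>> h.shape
(37,)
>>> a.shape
(29,)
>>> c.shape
(37, 19, 5)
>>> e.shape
(37, 11)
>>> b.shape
(37, 11, 3)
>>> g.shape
(37,)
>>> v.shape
(37, 19, 37)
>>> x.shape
(29, 3)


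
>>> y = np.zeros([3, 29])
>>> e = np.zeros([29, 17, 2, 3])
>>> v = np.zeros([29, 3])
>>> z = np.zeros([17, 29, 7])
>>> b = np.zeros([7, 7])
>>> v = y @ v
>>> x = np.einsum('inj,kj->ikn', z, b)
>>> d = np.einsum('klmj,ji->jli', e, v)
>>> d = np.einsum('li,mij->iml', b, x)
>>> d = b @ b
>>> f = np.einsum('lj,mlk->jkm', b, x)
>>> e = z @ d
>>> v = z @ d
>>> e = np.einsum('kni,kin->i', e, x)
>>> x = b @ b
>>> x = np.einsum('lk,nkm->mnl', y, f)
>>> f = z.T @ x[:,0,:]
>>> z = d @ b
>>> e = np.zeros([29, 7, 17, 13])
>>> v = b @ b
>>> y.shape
(3, 29)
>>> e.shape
(29, 7, 17, 13)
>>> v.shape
(7, 7)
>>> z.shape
(7, 7)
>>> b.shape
(7, 7)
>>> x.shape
(17, 7, 3)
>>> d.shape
(7, 7)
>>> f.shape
(7, 29, 3)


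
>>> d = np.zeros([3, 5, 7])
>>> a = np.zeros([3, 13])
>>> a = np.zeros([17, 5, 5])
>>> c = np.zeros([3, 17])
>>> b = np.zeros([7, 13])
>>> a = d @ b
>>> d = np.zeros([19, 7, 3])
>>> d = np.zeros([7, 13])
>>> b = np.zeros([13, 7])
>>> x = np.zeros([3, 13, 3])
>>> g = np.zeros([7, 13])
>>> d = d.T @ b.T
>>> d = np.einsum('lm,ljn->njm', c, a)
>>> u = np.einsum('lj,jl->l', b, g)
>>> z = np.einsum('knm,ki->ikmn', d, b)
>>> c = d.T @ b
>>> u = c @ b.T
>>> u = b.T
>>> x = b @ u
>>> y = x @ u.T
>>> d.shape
(13, 5, 17)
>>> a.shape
(3, 5, 13)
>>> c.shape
(17, 5, 7)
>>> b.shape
(13, 7)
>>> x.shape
(13, 13)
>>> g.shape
(7, 13)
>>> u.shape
(7, 13)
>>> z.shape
(7, 13, 17, 5)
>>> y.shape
(13, 7)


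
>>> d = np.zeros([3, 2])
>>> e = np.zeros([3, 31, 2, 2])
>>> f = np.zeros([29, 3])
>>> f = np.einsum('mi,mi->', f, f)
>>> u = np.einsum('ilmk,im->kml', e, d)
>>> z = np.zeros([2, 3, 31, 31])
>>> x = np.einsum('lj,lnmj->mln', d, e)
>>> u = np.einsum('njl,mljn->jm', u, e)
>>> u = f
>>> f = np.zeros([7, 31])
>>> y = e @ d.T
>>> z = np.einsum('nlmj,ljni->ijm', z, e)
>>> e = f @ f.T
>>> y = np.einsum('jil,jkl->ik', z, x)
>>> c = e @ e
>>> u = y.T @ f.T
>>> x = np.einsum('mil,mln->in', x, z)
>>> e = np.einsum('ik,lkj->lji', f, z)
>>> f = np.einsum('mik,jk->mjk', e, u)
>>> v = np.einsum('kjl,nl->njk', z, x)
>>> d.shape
(3, 2)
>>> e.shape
(2, 31, 7)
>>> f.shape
(2, 3, 7)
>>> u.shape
(3, 7)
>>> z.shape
(2, 31, 31)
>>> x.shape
(3, 31)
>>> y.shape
(31, 3)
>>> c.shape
(7, 7)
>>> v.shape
(3, 31, 2)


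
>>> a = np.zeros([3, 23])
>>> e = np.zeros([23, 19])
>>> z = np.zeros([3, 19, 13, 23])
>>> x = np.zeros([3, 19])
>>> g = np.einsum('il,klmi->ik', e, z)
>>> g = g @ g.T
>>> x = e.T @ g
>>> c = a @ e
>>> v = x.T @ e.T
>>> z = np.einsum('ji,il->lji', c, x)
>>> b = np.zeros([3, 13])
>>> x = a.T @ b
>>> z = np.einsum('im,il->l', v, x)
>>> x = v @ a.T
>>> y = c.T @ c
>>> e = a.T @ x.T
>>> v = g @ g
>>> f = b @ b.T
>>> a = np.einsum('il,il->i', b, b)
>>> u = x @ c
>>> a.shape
(3,)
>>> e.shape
(23, 23)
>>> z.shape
(13,)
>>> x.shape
(23, 3)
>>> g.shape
(23, 23)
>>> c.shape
(3, 19)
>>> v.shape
(23, 23)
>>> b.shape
(3, 13)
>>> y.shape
(19, 19)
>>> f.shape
(3, 3)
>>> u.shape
(23, 19)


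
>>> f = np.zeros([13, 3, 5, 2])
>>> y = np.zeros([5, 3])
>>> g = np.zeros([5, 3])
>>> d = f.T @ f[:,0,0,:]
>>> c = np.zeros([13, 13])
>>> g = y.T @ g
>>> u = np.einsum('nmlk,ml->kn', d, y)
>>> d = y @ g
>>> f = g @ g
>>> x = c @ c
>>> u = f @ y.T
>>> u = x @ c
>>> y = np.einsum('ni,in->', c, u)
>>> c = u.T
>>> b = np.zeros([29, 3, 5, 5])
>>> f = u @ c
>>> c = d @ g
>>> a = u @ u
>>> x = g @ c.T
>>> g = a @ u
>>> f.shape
(13, 13)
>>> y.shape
()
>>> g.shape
(13, 13)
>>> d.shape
(5, 3)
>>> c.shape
(5, 3)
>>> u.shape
(13, 13)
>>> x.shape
(3, 5)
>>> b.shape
(29, 3, 5, 5)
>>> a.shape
(13, 13)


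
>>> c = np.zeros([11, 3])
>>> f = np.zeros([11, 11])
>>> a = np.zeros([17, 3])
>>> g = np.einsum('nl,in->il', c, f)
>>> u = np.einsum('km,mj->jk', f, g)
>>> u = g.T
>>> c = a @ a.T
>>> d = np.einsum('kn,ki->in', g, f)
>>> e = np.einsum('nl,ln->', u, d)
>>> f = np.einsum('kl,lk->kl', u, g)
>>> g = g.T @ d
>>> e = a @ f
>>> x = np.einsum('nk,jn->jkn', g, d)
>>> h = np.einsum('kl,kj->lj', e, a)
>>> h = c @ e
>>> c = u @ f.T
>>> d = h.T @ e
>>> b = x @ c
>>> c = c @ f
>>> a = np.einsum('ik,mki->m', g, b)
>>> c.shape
(3, 11)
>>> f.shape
(3, 11)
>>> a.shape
(11,)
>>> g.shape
(3, 3)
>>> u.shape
(3, 11)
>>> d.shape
(11, 11)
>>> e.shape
(17, 11)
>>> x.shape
(11, 3, 3)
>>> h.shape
(17, 11)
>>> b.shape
(11, 3, 3)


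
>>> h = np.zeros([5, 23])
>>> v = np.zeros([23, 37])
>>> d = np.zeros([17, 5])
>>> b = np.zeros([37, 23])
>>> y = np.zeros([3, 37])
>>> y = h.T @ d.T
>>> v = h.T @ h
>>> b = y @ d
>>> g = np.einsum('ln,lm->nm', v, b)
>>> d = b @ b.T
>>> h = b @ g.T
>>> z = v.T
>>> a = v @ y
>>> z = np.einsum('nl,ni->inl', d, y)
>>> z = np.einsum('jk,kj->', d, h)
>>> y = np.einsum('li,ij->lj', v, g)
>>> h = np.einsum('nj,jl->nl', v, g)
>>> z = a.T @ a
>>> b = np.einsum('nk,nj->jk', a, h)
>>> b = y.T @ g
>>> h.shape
(23, 5)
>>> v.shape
(23, 23)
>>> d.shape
(23, 23)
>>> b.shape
(5, 5)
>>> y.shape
(23, 5)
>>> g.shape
(23, 5)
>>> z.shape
(17, 17)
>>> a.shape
(23, 17)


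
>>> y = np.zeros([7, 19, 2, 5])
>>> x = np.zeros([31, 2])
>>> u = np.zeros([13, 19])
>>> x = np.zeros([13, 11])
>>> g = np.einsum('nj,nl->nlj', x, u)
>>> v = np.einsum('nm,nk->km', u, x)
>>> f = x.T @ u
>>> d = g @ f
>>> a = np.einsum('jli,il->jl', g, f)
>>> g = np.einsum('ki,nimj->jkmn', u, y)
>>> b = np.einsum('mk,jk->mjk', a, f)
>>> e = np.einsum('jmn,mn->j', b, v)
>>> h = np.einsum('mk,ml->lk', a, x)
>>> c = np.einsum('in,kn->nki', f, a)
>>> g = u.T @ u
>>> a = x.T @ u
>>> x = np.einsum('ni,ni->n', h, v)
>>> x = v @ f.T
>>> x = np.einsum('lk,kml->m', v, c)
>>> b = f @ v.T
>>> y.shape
(7, 19, 2, 5)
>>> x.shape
(13,)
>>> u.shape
(13, 19)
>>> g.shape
(19, 19)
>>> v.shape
(11, 19)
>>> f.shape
(11, 19)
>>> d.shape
(13, 19, 19)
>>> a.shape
(11, 19)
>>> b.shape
(11, 11)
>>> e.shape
(13,)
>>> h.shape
(11, 19)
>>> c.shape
(19, 13, 11)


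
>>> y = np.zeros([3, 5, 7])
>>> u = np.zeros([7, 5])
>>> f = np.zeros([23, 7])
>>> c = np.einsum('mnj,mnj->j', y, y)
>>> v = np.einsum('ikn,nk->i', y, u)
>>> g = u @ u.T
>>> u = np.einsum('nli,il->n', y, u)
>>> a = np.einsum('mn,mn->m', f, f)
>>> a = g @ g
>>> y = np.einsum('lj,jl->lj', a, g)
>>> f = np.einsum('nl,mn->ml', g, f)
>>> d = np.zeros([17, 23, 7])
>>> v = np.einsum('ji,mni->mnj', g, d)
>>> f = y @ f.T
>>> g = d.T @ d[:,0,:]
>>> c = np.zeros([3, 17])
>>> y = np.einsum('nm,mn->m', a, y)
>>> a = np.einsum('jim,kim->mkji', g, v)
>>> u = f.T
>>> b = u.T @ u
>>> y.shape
(7,)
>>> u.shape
(23, 7)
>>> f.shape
(7, 23)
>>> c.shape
(3, 17)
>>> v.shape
(17, 23, 7)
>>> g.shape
(7, 23, 7)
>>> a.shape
(7, 17, 7, 23)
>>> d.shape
(17, 23, 7)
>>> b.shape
(7, 7)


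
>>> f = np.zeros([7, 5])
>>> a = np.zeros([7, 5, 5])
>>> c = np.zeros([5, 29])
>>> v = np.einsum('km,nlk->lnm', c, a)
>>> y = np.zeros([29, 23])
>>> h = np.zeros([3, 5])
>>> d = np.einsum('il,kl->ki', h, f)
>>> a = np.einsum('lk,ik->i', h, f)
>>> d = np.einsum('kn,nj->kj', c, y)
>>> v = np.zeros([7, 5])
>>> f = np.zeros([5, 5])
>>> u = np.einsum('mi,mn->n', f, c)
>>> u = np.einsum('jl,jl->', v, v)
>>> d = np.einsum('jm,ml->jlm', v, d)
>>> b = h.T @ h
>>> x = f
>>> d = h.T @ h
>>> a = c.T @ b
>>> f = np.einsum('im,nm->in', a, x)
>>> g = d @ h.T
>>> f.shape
(29, 5)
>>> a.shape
(29, 5)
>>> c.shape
(5, 29)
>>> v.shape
(7, 5)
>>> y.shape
(29, 23)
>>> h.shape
(3, 5)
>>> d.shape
(5, 5)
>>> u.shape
()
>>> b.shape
(5, 5)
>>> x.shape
(5, 5)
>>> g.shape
(5, 3)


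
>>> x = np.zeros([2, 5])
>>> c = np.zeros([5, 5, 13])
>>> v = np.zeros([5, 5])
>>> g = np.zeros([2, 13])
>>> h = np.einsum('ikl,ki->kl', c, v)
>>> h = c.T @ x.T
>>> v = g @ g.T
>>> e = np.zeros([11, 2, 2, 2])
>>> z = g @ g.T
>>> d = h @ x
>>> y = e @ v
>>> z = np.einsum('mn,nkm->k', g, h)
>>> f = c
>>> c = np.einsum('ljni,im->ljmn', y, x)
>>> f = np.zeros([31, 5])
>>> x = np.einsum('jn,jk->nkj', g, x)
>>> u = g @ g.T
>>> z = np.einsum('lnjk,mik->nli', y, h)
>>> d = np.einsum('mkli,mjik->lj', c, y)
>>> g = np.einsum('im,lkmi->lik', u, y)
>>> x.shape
(13, 5, 2)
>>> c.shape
(11, 2, 5, 2)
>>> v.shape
(2, 2)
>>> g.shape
(11, 2, 2)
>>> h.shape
(13, 5, 2)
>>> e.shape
(11, 2, 2, 2)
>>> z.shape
(2, 11, 5)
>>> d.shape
(5, 2)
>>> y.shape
(11, 2, 2, 2)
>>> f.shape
(31, 5)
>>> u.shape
(2, 2)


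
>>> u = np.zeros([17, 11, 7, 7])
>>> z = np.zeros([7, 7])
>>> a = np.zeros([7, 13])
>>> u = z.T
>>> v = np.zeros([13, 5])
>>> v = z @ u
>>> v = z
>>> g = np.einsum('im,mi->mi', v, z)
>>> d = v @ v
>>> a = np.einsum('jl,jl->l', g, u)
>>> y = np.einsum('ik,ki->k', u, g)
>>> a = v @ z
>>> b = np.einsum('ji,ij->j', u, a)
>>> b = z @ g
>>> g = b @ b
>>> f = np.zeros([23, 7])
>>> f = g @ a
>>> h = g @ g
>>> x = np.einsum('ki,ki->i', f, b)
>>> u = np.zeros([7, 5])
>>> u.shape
(7, 5)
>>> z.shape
(7, 7)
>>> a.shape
(7, 7)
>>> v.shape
(7, 7)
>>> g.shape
(7, 7)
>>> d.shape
(7, 7)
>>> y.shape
(7,)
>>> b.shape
(7, 7)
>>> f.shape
(7, 7)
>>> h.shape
(7, 7)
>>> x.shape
(7,)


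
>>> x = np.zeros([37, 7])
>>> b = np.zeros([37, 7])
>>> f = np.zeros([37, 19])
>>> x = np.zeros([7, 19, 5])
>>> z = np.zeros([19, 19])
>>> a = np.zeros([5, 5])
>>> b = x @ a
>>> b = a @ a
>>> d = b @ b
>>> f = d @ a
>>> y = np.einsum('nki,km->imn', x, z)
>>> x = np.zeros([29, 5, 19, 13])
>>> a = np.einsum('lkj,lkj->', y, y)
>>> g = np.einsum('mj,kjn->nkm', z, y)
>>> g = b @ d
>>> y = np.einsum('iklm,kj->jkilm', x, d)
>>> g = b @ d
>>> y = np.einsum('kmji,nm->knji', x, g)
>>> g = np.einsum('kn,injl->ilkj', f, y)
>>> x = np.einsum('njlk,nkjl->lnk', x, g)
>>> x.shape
(19, 29, 13)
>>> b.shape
(5, 5)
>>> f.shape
(5, 5)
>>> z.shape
(19, 19)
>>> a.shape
()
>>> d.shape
(5, 5)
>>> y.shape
(29, 5, 19, 13)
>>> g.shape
(29, 13, 5, 19)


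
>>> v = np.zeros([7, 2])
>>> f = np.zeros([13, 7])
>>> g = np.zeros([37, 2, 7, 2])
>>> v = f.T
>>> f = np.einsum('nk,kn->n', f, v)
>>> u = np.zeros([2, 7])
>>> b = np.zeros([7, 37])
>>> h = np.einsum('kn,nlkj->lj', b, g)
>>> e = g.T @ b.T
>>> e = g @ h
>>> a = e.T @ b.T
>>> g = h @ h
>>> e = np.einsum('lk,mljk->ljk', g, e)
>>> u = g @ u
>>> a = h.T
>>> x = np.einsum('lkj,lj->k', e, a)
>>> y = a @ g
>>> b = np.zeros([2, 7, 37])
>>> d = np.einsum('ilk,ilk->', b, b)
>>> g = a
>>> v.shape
(7, 13)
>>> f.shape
(13,)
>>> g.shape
(2, 2)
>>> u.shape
(2, 7)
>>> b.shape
(2, 7, 37)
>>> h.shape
(2, 2)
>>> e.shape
(2, 7, 2)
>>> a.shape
(2, 2)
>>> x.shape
(7,)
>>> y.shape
(2, 2)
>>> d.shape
()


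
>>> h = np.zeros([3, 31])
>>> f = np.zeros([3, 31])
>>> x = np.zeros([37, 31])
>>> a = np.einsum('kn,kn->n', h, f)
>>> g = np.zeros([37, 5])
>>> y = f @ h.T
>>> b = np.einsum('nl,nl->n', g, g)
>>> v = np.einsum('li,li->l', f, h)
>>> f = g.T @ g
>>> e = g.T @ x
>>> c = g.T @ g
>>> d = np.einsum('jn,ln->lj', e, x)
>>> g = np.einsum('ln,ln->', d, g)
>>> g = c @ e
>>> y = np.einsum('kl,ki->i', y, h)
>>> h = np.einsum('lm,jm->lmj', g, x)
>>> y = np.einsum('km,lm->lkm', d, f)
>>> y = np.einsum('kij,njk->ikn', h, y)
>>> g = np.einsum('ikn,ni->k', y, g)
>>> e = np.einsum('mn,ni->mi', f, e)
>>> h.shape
(5, 31, 37)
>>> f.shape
(5, 5)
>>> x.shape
(37, 31)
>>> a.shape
(31,)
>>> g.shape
(5,)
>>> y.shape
(31, 5, 5)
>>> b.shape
(37,)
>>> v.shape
(3,)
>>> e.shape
(5, 31)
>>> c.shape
(5, 5)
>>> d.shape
(37, 5)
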